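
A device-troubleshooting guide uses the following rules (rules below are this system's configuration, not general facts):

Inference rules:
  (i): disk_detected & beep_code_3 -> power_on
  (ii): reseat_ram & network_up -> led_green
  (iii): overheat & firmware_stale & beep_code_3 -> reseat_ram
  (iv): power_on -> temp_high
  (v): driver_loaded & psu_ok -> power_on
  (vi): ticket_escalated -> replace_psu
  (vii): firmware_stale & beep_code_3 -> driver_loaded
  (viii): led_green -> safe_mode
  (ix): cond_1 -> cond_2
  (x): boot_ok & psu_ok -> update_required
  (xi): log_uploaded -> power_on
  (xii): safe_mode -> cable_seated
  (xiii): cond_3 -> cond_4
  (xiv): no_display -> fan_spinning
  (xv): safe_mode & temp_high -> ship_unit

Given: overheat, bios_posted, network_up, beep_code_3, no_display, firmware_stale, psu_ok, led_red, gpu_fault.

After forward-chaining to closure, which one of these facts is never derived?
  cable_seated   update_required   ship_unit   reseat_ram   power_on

update_required

Round 1: (iii) [overheat & firmware_stale & beep_code_3 -> reseat_ram]; (vii) [firmware_stale & beep_code_3 -> driver_loaded]; (xiv) [no_display -> fan_spinning]. New: reseat_ram, driver_loaded, fan_spinning.
Round 2: (ii) [reseat_ram & network_up -> led_green]; (v) [driver_loaded & psu_ok -> power_on]. New: led_green, power_on.
Round 3: (iv) [power_on -> temp_high]; (viii) [led_green -> safe_mode]. New: temp_high, safe_mode.
Round 4: (xii) [safe_mode -> cable_seated]; (xv) [safe_mode & temp_high -> ship_unit]. New: cable_seated, ship_unit.
Derived: cable_seated (round 4), power_on (round 2), reseat_ram (round 1), ship_unit (round 4). update_required never appears in any round.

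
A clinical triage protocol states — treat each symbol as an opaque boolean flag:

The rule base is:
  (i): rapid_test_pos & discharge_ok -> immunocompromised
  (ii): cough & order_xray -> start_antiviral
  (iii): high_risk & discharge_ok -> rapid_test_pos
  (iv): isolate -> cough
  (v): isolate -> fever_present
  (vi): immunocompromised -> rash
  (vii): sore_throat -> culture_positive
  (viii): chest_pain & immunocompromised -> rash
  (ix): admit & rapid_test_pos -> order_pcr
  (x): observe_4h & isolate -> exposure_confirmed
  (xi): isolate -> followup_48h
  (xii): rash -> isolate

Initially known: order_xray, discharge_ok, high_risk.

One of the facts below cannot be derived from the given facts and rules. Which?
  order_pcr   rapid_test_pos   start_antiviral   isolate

Round 1: (iii) [high_risk & discharge_ok -> rapid_test_pos]. New: rapid_test_pos.
Round 2: (i) [rapid_test_pos & discharge_ok -> immunocompromised]. New: immunocompromised.
Round 3: (vi) [immunocompromised -> rash]. New: rash.
Round 4: (xii) [rash -> isolate]. New: isolate.
Round 5: (iv) [isolate -> cough]; (v) [isolate -> fever_present]; (xi) [isolate -> followup_48h]. New: cough, fever_present, followup_48h.
Round 6: (ii) [cough & order_xray -> start_antiviral]. New: start_antiviral.
Derived: isolate (round 4), start_antiviral (round 6), rapid_test_pos (round 1). order_pcr never appears in any round.

order_pcr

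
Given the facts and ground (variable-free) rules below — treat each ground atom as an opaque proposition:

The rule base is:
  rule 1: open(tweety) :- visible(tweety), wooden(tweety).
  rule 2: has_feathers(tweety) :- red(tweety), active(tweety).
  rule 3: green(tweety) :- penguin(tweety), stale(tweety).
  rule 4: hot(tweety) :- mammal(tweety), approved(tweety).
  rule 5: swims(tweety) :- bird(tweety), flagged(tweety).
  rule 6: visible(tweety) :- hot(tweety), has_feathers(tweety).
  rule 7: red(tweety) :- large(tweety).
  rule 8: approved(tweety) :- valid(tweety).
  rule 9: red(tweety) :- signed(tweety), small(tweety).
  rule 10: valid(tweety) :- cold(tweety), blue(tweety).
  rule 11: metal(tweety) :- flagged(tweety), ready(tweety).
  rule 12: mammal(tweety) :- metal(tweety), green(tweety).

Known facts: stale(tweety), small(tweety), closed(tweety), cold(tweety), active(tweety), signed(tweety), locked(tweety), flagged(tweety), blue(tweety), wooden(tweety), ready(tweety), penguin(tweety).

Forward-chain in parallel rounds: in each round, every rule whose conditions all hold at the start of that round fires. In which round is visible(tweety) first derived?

4

Round 1: rule 3 [green(tweety) :- penguin(tweety), stale(tweety).]; rule 9 [red(tweety) :- signed(tweety), small(tweety).]; rule 10 [valid(tweety) :- cold(tweety), blue(tweety).]; rule 11 [metal(tweety) :- flagged(tweety), ready(tweety).]. Adds green(tweety), red(tweety), valid(tweety), metal(tweety).
Round 2: rule 2 [has_feathers(tweety) :- red(tweety), active(tweety).]; rule 8 [approved(tweety) :- valid(tweety).]; rule 12 [mammal(tweety) :- metal(tweety), green(tweety).]. Adds has_feathers(tweety), approved(tweety), mammal(tweety).
Round 3: rule 4 [hot(tweety) :- mammal(tweety), approved(tweety).]. Adds hot(tweety).
Round 4: rule 6 [visible(tweety) :- hot(tweety), has_feathers(tweety).]. Adds visible(tweety).
visible(tweety) first appears in round 4.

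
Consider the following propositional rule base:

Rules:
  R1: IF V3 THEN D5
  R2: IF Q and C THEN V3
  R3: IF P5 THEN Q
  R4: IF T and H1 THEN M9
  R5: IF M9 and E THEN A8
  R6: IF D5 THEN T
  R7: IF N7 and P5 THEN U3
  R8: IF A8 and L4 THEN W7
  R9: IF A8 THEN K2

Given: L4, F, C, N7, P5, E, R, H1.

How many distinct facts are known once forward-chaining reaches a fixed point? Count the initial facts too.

Round 1: R3 [IF P5 THEN Q]; R7 [IF N7 and P5 THEN U3]. Adds Q, U3.
Round 2: R2 [IF Q and C THEN V3]. Adds V3.
Round 3: R1 [IF V3 THEN D5]. Adds D5.
Round 4: R6 [IF D5 THEN T]. Adds T.
Round 5: R4 [IF T and H1 THEN M9]. Adds M9.
Round 6: R5 [IF M9 and E THEN A8]. Adds A8.
Round 7: R8 [IF A8 and L4 THEN W7]; R9 [IF A8 THEN K2]. Adds W7, K2.
Closure: {A8, C, D5, E, F, H1, K2, L4, M9, N7, P5, Q, R, T, U3, V3, W7} — 17 facts.

17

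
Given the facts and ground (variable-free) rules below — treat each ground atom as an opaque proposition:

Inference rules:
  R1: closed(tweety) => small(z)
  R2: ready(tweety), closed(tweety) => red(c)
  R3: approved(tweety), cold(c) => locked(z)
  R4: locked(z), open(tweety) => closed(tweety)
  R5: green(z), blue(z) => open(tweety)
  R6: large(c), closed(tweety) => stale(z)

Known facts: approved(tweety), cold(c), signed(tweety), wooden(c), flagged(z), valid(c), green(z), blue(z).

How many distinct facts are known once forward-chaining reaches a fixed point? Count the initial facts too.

12

Round 1: R3 [approved(tweety), cold(c) => locked(z)]; R5 [green(z), blue(z) => open(tweety)]. New: locked(z), open(tweety).
Round 2: R4 [locked(z), open(tweety) => closed(tweety)]. New: closed(tweety).
Round 3: R1 [closed(tweety) => small(z)]. New: small(z).
Closure: {approved(tweety), blue(z), closed(tweety), cold(c), flagged(z), green(z), locked(z), open(tweety), signed(tweety), small(z), valid(c), wooden(c)} — 12 facts.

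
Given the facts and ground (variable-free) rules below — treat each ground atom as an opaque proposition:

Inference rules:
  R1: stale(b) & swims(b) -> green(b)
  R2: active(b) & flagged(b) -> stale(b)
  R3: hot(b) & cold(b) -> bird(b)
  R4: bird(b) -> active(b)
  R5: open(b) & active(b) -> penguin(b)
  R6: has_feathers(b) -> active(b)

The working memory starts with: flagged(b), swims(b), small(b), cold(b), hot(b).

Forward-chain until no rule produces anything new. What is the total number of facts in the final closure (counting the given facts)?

9

[1] R3 [hot(b) & cold(b) -> bird(b)]. ⇒ new: bird(b).
[2] R4 [bird(b) -> active(b)]. ⇒ new: active(b).
[3] R2 [active(b) & flagged(b) -> stale(b)]. ⇒ new: stale(b).
[4] R1 [stale(b) & swims(b) -> green(b)]. ⇒ new: green(b).
Closure: {active(b), bird(b), cold(b), flagged(b), green(b), hot(b), small(b), stale(b), swims(b)} — 9 facts.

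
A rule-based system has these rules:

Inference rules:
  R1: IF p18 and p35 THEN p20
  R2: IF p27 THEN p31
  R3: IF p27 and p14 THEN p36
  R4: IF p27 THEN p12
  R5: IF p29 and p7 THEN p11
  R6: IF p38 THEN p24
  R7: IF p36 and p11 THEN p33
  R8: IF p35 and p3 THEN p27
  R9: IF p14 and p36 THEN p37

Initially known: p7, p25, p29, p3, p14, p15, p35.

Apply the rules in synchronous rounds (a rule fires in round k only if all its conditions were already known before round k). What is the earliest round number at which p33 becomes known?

3

Round 1: R5 [IF p29 and p7 THEN p11]; R8 [IF p35 and p3 THEN p27]. New: p11, p27.
Round 2: R2 [IF p27 THEN p31]; R3 [IF p27 and p14 THEN p36]; R4 [IF p27 THEN p12]. New: p31, p36, p12.
Round 3: R7 [IF p36 and p11 THEN p33]; R9 [IF p14 and p36 THEN p37]. New: p33, p37.
p33 first appears in round 3.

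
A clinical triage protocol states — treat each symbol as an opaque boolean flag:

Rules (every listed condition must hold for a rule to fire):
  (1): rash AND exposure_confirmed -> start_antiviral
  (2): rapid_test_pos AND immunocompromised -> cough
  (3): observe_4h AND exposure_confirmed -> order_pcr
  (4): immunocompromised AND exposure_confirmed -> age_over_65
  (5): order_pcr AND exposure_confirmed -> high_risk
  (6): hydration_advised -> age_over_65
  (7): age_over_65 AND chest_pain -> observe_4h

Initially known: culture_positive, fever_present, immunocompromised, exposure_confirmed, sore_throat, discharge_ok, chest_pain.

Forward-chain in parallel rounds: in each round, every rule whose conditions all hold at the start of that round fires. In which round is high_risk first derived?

4

Round 1 — (4), derive age_over_65.
Round 2 — (7), derive observe_4h.
Round 3 — (3), derive order_pcr.
Round 4 — (5), derive high_risk.
high_risk first appears in round 4.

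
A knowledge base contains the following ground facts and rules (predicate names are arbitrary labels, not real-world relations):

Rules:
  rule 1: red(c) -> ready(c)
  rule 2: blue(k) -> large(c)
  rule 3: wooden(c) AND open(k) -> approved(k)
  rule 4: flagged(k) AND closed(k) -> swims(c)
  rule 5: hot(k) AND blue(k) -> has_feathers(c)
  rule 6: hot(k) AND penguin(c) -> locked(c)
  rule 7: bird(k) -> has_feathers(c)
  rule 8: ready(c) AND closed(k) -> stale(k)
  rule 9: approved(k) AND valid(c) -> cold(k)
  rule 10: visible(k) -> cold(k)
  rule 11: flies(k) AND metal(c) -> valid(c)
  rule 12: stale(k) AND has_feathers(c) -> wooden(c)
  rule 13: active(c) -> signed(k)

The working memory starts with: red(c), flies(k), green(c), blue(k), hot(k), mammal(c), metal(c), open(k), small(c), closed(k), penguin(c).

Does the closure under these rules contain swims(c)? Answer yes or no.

no

Round 1 — rule 1, rule 2, rule 5, rule 6, rule 11, derive ready(c), large(c), has_feathers(c), locked(c), valid(c).
Round 2 — rule 8, derive stale(k).
Round 3 — rule 12, derive wooden(c).
Round 4 — rule 3, derive approved(k).
Round 5 — rule 9, derive cold(k).
Fixed point reached. swims(c) is concluded only by rule 4; rule 4 needs flagged(k) (never derived).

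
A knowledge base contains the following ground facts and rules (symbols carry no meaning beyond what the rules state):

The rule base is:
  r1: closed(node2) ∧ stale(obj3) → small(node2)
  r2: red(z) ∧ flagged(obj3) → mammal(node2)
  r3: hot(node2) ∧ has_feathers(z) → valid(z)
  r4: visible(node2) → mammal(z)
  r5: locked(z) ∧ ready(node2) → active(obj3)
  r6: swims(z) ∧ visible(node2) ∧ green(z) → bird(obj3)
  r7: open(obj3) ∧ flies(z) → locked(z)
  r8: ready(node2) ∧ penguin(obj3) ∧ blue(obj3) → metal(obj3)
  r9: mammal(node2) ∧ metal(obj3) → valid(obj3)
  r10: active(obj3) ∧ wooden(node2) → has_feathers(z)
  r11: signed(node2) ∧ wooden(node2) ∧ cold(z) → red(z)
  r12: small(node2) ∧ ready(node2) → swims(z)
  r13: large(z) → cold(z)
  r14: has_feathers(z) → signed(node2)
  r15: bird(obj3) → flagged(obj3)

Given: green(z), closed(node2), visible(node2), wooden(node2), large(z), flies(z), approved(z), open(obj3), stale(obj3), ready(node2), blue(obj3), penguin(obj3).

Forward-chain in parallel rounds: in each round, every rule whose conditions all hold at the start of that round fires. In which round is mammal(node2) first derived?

6

Round 1 fires r1, r4, r7, r8, r13, giving small(node2), mammal(z), locked(z), metal(obj3), cold(z).
Round 2 fires r5, r12, giving active(obj3), swims(z).
Round 3 fires r6, r10, giving bird(obj3), has_feathers(z).
Round 4 fires r14, r15, giving signed(node2), flagged(obj3).
Round 5 fires r11, giving red(z).
Round 6 fires r2, giving mammal(node2).
mammal(node2) first appears in round 6.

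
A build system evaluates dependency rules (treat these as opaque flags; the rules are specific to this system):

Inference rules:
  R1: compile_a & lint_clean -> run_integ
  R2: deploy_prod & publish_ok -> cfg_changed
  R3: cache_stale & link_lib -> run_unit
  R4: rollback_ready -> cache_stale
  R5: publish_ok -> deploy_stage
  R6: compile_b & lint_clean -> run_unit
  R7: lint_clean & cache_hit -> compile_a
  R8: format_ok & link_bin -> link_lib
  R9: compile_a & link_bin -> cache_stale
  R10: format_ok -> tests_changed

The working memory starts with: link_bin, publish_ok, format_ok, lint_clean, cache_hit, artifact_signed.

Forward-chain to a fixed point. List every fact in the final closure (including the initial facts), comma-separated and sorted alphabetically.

[1] R5 [publish_ok -> deploy_stage]; R7 [lint_clean & cache_hit -> compile_a]; R8 [format_ok & link_bin -> link_lib]; R10 [format_ok -> tests_changed]. ⇒ new: deploy_stage, compile_a, link_lib, tests_changed.
[2] R1 [compile_a & lint_clean -> run_integ]; R9 [compile_a & link_bin -> cache_stale]. ⇒ new: run_integ, cache_stale.
[3] R3 [cache_stale & link_lib -> run_unit]. ⇒ new: run_unit.

artifact_signed, cache_hit, cache_stale, compile_a, deploy_stage, format_ok, link_bin, link_lib, lint_clean, publish_ok, run_integ, run_unit, tests_changed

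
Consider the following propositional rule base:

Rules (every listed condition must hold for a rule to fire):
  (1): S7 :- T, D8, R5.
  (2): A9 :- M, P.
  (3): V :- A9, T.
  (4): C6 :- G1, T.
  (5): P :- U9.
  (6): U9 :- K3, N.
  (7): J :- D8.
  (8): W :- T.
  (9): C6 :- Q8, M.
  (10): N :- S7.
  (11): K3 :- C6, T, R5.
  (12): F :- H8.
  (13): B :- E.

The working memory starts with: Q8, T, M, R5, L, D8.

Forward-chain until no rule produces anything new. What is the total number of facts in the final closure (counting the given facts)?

16

Round 1: (1) [S7 :- T, D8, R5.]; (7) [J :- D8.]; (8) [W :- T.]; (9) [C6 :- Q8, M.]. New: S7, J, W, C6.
Round 2: (10) [N :- S7.]; (11) [K3 :- C6, T, R5.]. New: N, K3.
Round 3: (6) [U9 :- K3, N.]. New: U9.
Round 4: (5) [P :- U9.]. New: P.
Round 5: (2) [A9 :- M, P.]. New: A9.
Round 6: (3) [V :- A9, T.]. New: V.
Closure: {A9, C6, D8, J, K3, L, M, N, P, Q8, R5, S7, T, U9, V, W} — 16 facts.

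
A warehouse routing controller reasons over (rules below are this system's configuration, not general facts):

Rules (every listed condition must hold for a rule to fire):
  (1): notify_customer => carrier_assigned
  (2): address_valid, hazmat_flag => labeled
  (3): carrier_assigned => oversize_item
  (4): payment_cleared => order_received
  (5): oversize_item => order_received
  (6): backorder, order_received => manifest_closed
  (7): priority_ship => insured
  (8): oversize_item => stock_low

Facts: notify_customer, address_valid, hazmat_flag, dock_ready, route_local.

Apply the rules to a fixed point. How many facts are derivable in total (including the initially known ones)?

10

[1] (1) [notify_customer => carrier_assigned]; (2) [address_valid, hazmat_flag => labeled]. ⇒ new: carrier_assigned, labeled.
[2] (3) [carrier_assigned => oversize_item]. ⇒ new: oversize_item.
[3] (5) [oversize_item => order_received]; (8) [oversize_item => stock_low]. ⇒ new: order_received, stock_low.
Closure: {address_valid, carrier_assigned, dock_ready, hazmat_flag, labeled, notify_customer, order_received, oversize_item, route_local, stock_low} — 10 facts.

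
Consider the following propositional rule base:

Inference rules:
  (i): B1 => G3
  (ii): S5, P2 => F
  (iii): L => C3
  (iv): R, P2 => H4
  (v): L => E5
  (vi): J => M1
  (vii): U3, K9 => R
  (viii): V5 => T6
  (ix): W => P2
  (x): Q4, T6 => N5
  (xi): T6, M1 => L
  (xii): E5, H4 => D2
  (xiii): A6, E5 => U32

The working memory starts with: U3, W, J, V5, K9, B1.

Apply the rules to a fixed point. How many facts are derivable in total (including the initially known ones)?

Round 1: (i) [B1 => G3]; (vi) [J => M1]; (vii) [U3, K9 => R]; (viii) [V5 => T6]; (ix) [W => P2]. Adds G3, M1, R, T6, P2.
Round 2: (iv) [R, P2 => H4]; (xi) [T6, M1 => L]. Adds H4, L.
Round 3: (iii) [L => C3]; (v) [L => E5]. Adds C3, E5.
Round 4: (xii) [E5, H4 => D2]. Adds D2.
Closure: {B1, C3, D2, E5, G3, H4, J, K9, L, M1, P2, R, T6, U3, V5, W} — 16 facts.

16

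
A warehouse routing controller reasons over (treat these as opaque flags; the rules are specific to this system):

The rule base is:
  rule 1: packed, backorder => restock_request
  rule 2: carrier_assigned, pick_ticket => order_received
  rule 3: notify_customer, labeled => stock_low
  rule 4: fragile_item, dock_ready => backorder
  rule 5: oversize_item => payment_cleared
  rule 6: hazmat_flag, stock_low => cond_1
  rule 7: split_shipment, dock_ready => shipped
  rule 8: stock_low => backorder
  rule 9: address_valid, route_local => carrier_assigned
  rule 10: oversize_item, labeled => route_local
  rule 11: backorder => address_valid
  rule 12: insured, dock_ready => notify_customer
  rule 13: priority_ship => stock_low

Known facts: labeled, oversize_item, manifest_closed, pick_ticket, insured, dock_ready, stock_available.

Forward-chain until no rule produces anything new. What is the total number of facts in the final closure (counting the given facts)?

Round 1: rule 5 [oversize_item => payment_cleared]; rule 10 [oversize_item, labeled => route_local]; rule 12 [insured, dock_ready => notify_customer]. New: payment_cleared, route_local, notify_customer.
Round 2: rule 3 [notify_customer, labeled => stock_low]. New: stock_low.
Round 3: rule 8 [stock_low => backorder]. New: backorder.
Round 4: rule 11 [backorder => address_valid]. New: address_valid.
Round 5: rule 9 [address_valid, route_local => carrier_assigned]. New: carrier_assigned.
Round 6: rule 2 [carrier_assigned, pick_ticket => order_received]. New: order_received.
Closure: {address_valid, backorder, carrier_assigned, dock_ready, insured, labeled, manifest_closed, notify_customer, order_received, oversize_item, payment_cleared, pick_ticket, route_local, stock_available, stock_low} — 15 facts.

15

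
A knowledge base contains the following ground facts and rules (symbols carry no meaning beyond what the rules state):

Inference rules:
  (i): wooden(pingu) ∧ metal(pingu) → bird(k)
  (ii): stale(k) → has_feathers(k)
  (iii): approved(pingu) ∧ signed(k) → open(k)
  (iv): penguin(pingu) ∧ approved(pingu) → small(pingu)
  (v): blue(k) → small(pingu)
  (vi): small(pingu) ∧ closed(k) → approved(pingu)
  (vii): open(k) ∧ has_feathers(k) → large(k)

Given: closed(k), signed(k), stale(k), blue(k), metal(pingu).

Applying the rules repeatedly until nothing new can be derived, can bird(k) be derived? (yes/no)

no

Round 1: (ii) [stale(k) → has_feathers(k)]; (v) [blue(k) → small(pingu)]. New: has_feathers(k), small(pingu).
Round 2: (vi) [small(pingu) ∧ closed(k) → approved(pingu)]. New: approved(pingu).
Round 3: (iii) [approved(pingu) ∧ signed(k) → open(k)]. New: open(k).
Round 4: (vii) [open(k) ∧ has_feathers(k) → large(k)]. New: large(k).
Fixed point reached. bird(k) is concluded only by (i); (i) needs wooden(pingu) (never derived).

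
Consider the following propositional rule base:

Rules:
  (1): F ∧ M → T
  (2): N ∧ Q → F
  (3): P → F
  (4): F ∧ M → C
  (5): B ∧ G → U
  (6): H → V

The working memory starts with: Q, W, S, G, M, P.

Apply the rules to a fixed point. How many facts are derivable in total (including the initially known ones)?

Round 1 — (3), derive F.
Round 2 — (1), (4), derive T, C.
Closure: {C, F, G, M, P, Q, S, T, W} — 9 facts.

9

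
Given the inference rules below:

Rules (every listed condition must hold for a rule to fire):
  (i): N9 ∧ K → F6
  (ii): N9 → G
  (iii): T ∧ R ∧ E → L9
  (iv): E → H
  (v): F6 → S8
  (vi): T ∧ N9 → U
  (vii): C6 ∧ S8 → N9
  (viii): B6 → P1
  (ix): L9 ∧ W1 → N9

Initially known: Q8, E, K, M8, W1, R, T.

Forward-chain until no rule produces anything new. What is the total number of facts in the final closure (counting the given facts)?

[1] (iii) [T ∧ R ∧ E → L9]; (iv) [E → H]. ⇒ new: L9, H.
[2] (ix) [L9 ∧ W1 → N9]. ⇒ new: N9.
[3] (i) [N9 ∧ K → F6]; (ii) [N9 → G]; (vi) [T ∧ N9 → U]. ⇒ new: F6, G, U.
[4] (v) [F6 → S8]. ⇒ new: S8.
Closure: {E, F6, G, H, K, L9, M8, N9, Q8, R, S8, T, U, W1} — 14 facts.

14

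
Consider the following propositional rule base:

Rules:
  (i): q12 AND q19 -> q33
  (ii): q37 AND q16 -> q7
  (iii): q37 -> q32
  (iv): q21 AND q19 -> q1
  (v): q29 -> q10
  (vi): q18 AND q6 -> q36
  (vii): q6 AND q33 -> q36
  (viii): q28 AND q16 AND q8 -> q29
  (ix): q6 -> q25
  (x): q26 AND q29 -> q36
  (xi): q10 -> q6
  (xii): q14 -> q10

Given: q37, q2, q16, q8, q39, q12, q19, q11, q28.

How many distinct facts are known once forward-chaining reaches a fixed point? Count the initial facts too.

Round 1: (i) [q12 AND q19 -> q33]; (ii) [q37 AND q16 -> q7]; (iii) [q37 -> q32]; (viii) [q28 AND q16 AND q8 -> q29]. Adds q33, q7, q32, q29.
Round 2: (v) [q29 -> q10]. Adds q10.
Round 3: (xi) [q10 -> q6]. Adds q6.
Round 4: (vii) [q6 AND q33 -> q36]; (ix) [q6 -> q25]. Adds q36, q25.
Closure: {q10, q11, q12, q16, q19, q2, q25, q28, q29, q32, q33, q36, q37, q39, q6, q7, q8} — 17 facts.

17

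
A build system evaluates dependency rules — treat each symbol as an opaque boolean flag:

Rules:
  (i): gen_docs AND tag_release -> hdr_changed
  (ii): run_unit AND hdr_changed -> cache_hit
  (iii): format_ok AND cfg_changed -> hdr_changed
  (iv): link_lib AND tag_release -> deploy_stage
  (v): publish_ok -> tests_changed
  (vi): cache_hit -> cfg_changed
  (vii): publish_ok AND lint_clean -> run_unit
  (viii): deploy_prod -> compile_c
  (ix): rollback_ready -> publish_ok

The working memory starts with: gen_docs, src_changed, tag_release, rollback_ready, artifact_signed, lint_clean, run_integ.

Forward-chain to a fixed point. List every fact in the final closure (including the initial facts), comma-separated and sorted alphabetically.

artifact_signed, cache_hit, cfg_changed, gen_docs, hdr_changed, lint_clean, publish_ok, rollback_ready, run_integ, run_unit, src_changed, tag_release, tests_changed

Round 1 fires (i), (ix), giving hdr_changed, publish_ok.
Round 2 fires (v), (vii), giving tests_changed, run_unit.
Round 3 fires (ii), giving cache_hit.
Round 4 fires (vi), giving cfg_changed.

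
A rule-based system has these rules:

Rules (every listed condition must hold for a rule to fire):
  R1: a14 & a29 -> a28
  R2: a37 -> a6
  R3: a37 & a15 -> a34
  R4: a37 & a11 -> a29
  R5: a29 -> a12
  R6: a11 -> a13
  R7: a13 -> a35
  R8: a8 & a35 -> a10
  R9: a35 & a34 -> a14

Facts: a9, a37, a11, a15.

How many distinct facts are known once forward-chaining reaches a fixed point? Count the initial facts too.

[1] R2 [a37 -> a6]; R3 [a37 & a15 -> a34]; R4 [a37 & a11 -> a29]; R6 [a11 -> a13]. ⇒ new: a6, a34, a29, a13.
[2] R5 [a29 -> a12]; R7 [a13 -> a35]. ⇒ new: a12, a35.
[3] R9 [a35 & a34 -> a14]. ⇒ new: a14.
[4] R1 [a14 & a29 -> a28]. ⇒ new: a28.
Closure: {a11, a12, a13, a14, a15, a28, a29, a34, a35, a37, a6, a9} — 12 facts.

12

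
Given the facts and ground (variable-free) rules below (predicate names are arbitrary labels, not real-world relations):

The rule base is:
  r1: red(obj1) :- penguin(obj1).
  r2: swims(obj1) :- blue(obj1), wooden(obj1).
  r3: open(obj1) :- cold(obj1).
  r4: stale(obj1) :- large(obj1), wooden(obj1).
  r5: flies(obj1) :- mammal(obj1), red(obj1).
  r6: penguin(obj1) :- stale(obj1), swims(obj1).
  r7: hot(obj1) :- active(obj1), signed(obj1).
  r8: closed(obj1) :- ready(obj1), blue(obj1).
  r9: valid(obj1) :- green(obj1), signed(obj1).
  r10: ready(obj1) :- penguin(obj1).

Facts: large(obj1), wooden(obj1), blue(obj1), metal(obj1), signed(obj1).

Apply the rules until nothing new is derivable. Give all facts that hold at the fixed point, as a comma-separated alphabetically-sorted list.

blue(obj1), closed(obj1), large(obj1), metal(obj1), penguin(obj1), ready(obj1), red(obj1), signed(obj1), stale(obj1), swims(obj1), wooden(obj1)

[1] r2 [swims(obj1) :- blue(obj1), wooden(obj1).]; r4 [stale(obj1) :- large(obj1), wooden(obj1).]. ⇒ new: swims(obj1), stale(obj1).
[2] r6 [penguin(obj1) :- stale(obj1), swims(obj1).]. ⇒ new: penguin(obj1).
[3] r1 [red(obj1) :- penguin(obj1).]; r10 [ready(obj1) :- penguin(obj1).]. ⇒ new: red(obj1), ready(obj1).
[4] r8 [closed(obj1) :- ready(obj1), blue(obj1).]. ⇒ new: closed(obj1).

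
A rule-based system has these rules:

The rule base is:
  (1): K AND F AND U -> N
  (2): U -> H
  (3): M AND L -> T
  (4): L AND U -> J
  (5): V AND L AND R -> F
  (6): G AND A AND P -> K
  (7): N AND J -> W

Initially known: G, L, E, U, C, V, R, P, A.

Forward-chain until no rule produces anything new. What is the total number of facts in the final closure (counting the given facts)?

15

[1] (2) [U -> H]; (4) [L AND U -> J]; (5) [V AND L AND R -> F]; (6) [G AND A AND P -> K]. ⇒ new: H, J, F, K.
[2] (1) [K AND F AND U -> N]. ⇒ new: N.
[3] (7) [N AND J -> W]. ⇒ new: W.
Closure: {A, C, E, F, G, H, J, K, L, N, P, R, U, V, W} — 15 facts.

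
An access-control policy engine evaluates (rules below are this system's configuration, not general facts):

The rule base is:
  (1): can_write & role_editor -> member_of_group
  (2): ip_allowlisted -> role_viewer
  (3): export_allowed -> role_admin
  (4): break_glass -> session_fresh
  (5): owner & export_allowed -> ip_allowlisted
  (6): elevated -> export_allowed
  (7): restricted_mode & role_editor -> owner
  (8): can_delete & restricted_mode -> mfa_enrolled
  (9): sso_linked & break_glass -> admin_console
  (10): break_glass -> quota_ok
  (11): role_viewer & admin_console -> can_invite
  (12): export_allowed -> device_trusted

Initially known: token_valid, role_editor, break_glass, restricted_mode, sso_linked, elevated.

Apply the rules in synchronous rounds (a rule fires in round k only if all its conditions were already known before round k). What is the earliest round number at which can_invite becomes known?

4

Round 1: (4) [break_glass -> session_fresh]; (6) [elevated -> export_allowed]; (7) [restricted_mode & role_editor -> owner]; (9) [sso_linked & break_glass -> admin_console]; (10) [break_glass -> quota_ok]. New: session_fresh, export_allowed, owner, admin_console, quota_ok.
Round 2: (3) [export_allowed -> role_admin]; (5) [owner & export_allowed -> ip_allowlisted]; (12) [export_allowed -> device_trusted]. New: role_admin, ip_allowlisted, device_trusted.
Round 3: (2) [ip_allowlisted -> role_viewer]. New: role_viewer.
Round 4: (11) [role_viewer & admin_console -> can_invite]. New: can_invite.
can_invite first appears in round 4.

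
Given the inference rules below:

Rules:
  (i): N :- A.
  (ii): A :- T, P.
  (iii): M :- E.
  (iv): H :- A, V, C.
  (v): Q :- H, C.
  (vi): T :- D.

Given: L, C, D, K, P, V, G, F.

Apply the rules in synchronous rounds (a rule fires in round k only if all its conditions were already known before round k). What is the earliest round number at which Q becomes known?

4

Round 1: (vi) [T :- D.]. New: T.
Round 2: (ii) [A :- T, P.]. New: A.
Round 3: (i) [N :- A.]; (iv) [H :- A, V, C.]. New: N, H.
Round 4: (v) [Q :- H, C.]. New: Q.
Q first appears in round 4.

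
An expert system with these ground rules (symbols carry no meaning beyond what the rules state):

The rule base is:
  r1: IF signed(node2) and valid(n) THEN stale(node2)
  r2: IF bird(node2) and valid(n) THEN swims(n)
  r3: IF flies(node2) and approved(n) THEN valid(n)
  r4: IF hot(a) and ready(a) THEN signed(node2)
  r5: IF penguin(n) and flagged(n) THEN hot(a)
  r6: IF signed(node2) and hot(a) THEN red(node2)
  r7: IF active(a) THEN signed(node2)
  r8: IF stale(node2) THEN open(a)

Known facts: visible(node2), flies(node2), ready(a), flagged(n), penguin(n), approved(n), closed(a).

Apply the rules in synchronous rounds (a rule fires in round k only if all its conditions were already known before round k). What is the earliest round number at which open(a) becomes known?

4

Round 1 — r3, r5, derive valid(n), hot(a).
Round 2 — r4, derive signed(node2).
Round 3 — r1, r6, derive stale(node2), red(node2).
Round 4 — r8, derive open(a).
open(a) first appears in round 4.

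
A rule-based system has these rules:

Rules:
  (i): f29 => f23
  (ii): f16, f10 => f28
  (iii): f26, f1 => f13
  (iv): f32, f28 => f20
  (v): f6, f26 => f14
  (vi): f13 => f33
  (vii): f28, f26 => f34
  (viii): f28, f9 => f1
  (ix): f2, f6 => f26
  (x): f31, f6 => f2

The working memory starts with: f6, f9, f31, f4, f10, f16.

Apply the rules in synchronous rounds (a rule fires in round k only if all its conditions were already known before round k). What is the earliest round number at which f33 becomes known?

4

Round 1 — (ii), (x), derive f28, f2.
Round 2 — (viii), (ix), derive f1, f26.
Round 3 — (iii), (v), (vii), derive f13, f14, f34.
Round 4 — (vi), derive f33.
f33 first appears in round 4.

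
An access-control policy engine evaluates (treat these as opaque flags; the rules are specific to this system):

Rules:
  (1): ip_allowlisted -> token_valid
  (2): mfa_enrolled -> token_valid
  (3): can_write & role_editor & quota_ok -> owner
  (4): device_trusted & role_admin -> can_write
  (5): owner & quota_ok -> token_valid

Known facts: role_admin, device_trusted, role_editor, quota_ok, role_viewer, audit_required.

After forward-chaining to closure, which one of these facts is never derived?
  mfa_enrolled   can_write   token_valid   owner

mfa_enrolled

Round 1: (4) [device_trusted & role_admin -> can_write]. New: can_write.
Round 2: (3) [can_write & role_editor & quota_ok -> owner]. New: owner.
Round 3: (5) [owner & quota_ok -> token_valid]. New: token_valid.
Derived: owner (round 2), token_valid (round 3), can_write (round 1). mfa_enrolled never appears in any round.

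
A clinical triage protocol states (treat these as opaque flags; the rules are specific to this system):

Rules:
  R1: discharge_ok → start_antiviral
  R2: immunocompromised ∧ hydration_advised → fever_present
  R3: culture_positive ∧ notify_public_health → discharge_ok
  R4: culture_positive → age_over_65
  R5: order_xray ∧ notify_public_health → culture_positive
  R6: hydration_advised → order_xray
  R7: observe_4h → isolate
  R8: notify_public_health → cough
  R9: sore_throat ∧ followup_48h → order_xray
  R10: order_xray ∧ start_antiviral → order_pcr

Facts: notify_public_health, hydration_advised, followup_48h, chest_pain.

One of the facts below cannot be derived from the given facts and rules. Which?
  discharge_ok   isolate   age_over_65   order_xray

isolate

Round 1: R6 [hydration_advised → order_xray]; R8 [notify_public_health → cough]. New: order_xray, cough.
Round 2: R5 [order_xray ∧ notify_public_health → culture_positive]. New: culture_positive.
Round 3: R3 [culture_positive ∧ notify_public_health → discharge_ok]; R4 [culture_positive → age_over_65]. New: discharge_ok, age_over_65.
Round 4: R1 [discharge_ok → start_antiviral]. New: start_antiviral.
Round 5: R10 [order_xray ∧ start_antiviral → order_pcr]. New: order_pcr.
Derived: age_over_65 (round 3), discharge_ok (round 3), order_xray (round 1). isolate never appears in any round.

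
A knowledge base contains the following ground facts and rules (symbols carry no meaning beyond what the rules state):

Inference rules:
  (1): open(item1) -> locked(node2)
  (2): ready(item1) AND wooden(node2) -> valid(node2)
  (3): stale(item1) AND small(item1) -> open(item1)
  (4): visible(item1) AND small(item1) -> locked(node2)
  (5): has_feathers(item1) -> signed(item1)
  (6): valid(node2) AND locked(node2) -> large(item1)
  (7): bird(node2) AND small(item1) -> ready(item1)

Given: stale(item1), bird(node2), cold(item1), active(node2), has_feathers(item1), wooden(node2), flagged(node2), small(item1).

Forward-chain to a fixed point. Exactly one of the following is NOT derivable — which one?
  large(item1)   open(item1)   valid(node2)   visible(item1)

Round 1: (3) [stale(item1) AND small(item1) -> open(item1)]; (5) [has_feathers(item1) -> signed(item1)]; (7) [bird(node2) AND small(item1) -> ready(item1)]. New: open(item1), signed(item1), ready(item1).
Round 2: (1) [open(item1) -> locked(node2)]; (2) [ready(item1) AND wooden(node2) -> valid(node2)]. New: locked(node2), valid(node2).
Round 3: (6) [valid(node2) AND locked(node2) -> large(item1)]. New: large(item1).
Derived: large(item1) (round 3), valid(node2) (round 2), open(item1) (round 1). visible(item1) never appears in any round.

visible(item1)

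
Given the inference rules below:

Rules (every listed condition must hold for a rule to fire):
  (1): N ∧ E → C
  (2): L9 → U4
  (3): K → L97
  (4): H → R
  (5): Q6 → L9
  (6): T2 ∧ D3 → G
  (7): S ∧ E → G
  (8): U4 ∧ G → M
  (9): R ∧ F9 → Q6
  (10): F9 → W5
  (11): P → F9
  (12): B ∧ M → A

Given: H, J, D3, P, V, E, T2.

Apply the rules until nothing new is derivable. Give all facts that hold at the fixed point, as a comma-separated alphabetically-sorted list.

D3, E, F9, G, H, J, L9, M, P, Q6, R, T2, U4, V, W5

Round 1: (4) [H → R]; (6) [T2 ∧ D3 → G]; (11) [P → F9]. Adds R, G, F9.
Round 2: (9) [R ∧ F9 → Q6]; (10) [F9 → W5]. Adds Q6, W5.
Round 3: (5) [Q6 → L9]. Adds L9.
Round 4: (2) [L9 → U4]. Adds U4.
Round 5: (8) [U4 ∧ G → M]. Adds M.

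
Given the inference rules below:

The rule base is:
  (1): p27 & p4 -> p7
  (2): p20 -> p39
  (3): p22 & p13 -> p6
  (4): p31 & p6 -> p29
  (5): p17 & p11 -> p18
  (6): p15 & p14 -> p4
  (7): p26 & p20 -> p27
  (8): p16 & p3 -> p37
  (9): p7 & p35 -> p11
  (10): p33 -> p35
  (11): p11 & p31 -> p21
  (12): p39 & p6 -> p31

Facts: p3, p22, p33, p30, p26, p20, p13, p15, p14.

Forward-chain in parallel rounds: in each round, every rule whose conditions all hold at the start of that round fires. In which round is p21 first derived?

Round 1: (2) [p20 -> p39]; (3) [p22 & p13 -> p6]; (6) [p15 & p14 -> p4]; (7) [p26 & p20 -> p27]; (10) [p33 -> p35]. New: p39, p6, p4, p27, p35.
Round 2: (1) [p27 & p4 -> p7]; (12) [p39 & p6 -> p31]. New: p7, p31.
Round 3: (4) [p31 & p6 -> p29]; (9) [p7 & p35 -> p11]. New: p29, p11.
Round 4: (11) [p11 & p31 -> p21]. New: p21.
p21 first appears in round 4.

4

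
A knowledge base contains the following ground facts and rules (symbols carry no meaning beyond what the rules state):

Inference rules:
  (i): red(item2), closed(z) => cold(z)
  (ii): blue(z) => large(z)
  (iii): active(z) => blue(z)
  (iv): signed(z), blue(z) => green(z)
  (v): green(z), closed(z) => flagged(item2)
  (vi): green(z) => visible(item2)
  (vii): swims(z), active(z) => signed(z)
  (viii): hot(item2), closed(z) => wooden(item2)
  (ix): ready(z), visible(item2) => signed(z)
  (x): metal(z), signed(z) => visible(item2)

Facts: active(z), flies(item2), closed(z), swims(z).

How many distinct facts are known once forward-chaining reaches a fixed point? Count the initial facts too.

Round 1: (iii) [active(z) => blue(z)]; (vii) [swims(z), active(z) => signed(z)]. New: blue(z), signed(z).
Round 2: (ii) [blue(z) => large(z)]; (iv) [signed(z), blue(z) => green(z)]. New: large(z), green(z).
Round 3: (v) [green(z), closed(z) => flagged(item2)]; (vi) [green(z) => visible(item2)]. New: flagged(item2), visible(item2).
Closure: {active(z), blue(z), closed(z), flagged(item2), flies(item2), green(z), large(z), signed(z), swims(z), visible(item2)} — 10 facts.

10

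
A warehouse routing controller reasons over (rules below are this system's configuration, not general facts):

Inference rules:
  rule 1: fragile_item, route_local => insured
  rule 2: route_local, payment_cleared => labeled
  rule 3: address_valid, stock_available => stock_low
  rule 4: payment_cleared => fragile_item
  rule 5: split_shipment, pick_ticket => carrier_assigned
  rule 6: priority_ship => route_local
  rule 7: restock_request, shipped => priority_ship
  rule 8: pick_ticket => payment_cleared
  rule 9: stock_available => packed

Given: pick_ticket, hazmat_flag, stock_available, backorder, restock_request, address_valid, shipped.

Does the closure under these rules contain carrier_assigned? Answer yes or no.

Round 1 — rule 3, rule 7, rule 8, rule 9, derive stock_low, priority_ship, payment_cleared, packed.
Round 2 — rule 4, rule 6, derive fragile_item, route_local.
Round 3 — rule 1, rule 2, derive insured, labeled.
Fixed point reached. carrier_assigned is concluded only by rule 5; rule 5 needs split_shipment (never derived).

no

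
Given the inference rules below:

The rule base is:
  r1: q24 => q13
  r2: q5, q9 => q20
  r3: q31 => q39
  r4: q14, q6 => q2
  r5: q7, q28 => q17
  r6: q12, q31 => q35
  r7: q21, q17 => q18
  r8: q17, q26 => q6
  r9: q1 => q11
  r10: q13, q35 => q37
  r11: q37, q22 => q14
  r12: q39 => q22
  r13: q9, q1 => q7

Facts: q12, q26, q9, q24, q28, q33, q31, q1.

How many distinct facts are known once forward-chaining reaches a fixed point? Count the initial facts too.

[1] r1 [q24 => q13]; r3 [q31 => q39]; r6 [q12, q31 => q35]; r9 [q1 => q11]; r13 [q9, q1 => q7]. ⇒ new: q13, q39, q35, q11, q7.
[2] r5 [q7, q28 => q17]; r10 [q13, q35 => q37]; r12 [q39 => q22]. ⇒ new: q17, q37, q22.
[3] r8 [q17, q26 => q6]; r11 [q37, q22 => q14]. ⇒ new: q6, q14.
[4] r4 [q14, q6 => q2]. ⇒ new: q2.
Closure: {q1, q11, q12, q13, q14, q17, q2, q22, q24, q26, q28, q31, q33, q35, q37, q39, q6, q7, q9} — 19 facts.

19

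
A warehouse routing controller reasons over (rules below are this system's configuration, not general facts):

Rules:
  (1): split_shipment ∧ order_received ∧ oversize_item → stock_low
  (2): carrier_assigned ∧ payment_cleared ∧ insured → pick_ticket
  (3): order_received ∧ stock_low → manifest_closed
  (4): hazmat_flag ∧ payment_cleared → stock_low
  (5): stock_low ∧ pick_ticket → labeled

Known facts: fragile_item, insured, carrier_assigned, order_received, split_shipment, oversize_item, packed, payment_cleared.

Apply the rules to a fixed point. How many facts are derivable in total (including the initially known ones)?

12

Round 1 — (1), (2), derive stock_low, pick_ticket.
Round 2 — (3), (5), derive manifest_closed, labeled.
Closure: {carrier_assigned, fragile_item, insured, labeled, manifest_closed, order_received, oversize_item, packed, payment_cleared, pick_ticket, split_shipment, stock_low} — 12 facts.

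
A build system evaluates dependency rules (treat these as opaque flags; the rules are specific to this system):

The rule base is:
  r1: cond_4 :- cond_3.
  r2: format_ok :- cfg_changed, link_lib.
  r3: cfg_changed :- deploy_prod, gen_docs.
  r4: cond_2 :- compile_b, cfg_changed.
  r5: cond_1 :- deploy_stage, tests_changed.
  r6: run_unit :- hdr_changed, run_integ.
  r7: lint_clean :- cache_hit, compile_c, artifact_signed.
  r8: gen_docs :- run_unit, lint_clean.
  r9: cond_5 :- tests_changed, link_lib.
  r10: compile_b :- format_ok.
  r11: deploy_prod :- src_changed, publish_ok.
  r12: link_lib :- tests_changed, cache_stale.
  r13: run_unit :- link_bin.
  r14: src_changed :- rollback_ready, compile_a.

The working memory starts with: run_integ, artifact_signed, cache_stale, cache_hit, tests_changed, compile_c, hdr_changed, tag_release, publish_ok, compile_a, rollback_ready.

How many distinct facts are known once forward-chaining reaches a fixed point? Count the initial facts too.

[1] r6 [run_unit :- hdr_changed, run_integ.]; r7 [lint_clean :- cache_hit, compile_c, artifact_signed.]; r12 [link_lib :- tests_changed, cache_stale.]; r14 [src_changed :- rollback_ready, compile_a.]. ⇒ new: run_unit, lint_clean, link_lib, src_changed.
[2] r8 [gen_docs :- run_unit, lint_clean.]; r9 [cond_5 :- tests_changed, link_lib.]; r11 [deploy_prod :- src_changed, publish_ok.]. ⇒ new: gen_docs, cond_5, deploy_prod.
[3] r3 [cfg_changed :- deploy_prod, gen_docs.]. ⇒ new: cfg_changed.
[4] r2 [format_ok :- cfg_changed, link_lib.]. ⇒ new: format_ok.
[5] r10 [compile_b :- format_ok.]. ⇒ new: compile_b.
[6] r4 [cond_2 :- compile_b, cfg_changed.]. ⇒ new: cond_2.
Closure: {artifact_signed, cache_hit, cache_stale, cfg_changed, compile_a, compile_b, compile_c, cond_2, cond_5, deploy_prod, format_ok, gen_docs, hdr_changed, link_lib, lint_clean, publish_ok, rollback_ready, run_integ, run_unit, src_changed, tag_release, tests_changed} — 22 facts.

22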